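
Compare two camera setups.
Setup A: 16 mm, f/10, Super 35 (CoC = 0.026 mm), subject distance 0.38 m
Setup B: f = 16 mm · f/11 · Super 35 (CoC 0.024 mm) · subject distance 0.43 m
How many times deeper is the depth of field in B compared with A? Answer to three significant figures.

Setup A: H = 16²/(10×0.026) + 16 ≈ 1000.6 mm; DoF = Df − Dn = 602.88 − 277.44 ≈ 325.44 mm.
Setup B: H = 16²/(11×0.024) + 16 ≈ 985.7 mm; DoF = Df − Dn = 750.35 − 301.34 ≈ 449.01 mm.
Ratio = 449.01 / 325.44 ≈ 1.38.

1.38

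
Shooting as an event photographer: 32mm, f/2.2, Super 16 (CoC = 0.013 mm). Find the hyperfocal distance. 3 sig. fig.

35.8 m

Hyperfocal distance H = f²/(N·c) + f = 32²/(2.2 × 0.013) + 32 = 1024/0.0286 + 32 ≈ 35836.2 mm ≈ 35.8 m.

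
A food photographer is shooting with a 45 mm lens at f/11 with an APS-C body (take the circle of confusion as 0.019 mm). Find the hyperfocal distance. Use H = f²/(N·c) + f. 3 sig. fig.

Hyperfocal distance H = f²/(N·c) + f = 45²/(11 × 0.019) + 45 = 2025/0.209 + 45 ≈ 9734.0 mm ≈ 9.73 m.

9.73 m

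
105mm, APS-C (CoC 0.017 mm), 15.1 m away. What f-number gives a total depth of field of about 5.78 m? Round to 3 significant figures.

f/7.99

Write h = H − f = f²/(N·c). The thin-lens limits are Dn = s·h/(h + (s−f)) and Df = s·h/(h − (s−f)), so DoF = Df − Dn = 2·s·(s−f)·h / (h² − (s−f)²).
That is a quadratic in h: DoF·h² − 2·s·(s−f)·h − DoF·(s−f)² = 0 ⇒ h = (s−f)·(s + √(s² + DoF²)) / DoF = 14995 × (15100 + √(15100² + 5780²)) / 5780 = 14995 × (15100 + 16168.4) / 5780 ≈ 81119 mm.
Then N = f²/(c·h) = 105² / (0.017 × 81119) = 11025 / 1379.0 ≈ 7.99.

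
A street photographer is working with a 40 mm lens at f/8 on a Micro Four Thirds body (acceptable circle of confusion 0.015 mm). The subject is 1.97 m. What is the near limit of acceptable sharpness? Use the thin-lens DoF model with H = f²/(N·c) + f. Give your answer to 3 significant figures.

1.72 m

Hyperfocal distance H = f²/(N·c) + f = 40²/(8 × 0.015) + 40 = 1600/0.12 + 40 ≈ 13373.3 mm ≈ 13.37 m.
Near limit Dn = s·(H − f)/(H + s − 2f) = 1970 × (13373.3 − 40) / (13373.3 + 1970 − 2 × 40) = 1970 × 13333.3 / 15263.3 ≈ 1720.9 mm ≈ 1.72 m.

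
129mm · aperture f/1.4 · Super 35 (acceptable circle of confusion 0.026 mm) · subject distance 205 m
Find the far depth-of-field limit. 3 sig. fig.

Hyperfocal distance H = f²/(N·c) + f = 129²/(1.4 × 0.026) + 129 = 16641/0.0364 + 129 ≈ 457299.3 mm ≈ 457.3 m.
Far limit Df = s·(H − f)/(H − s) = 205000 × (457299.3 − 129) / (457299.3 − 205000) = 205000 × 457170.3 / 252299.3 ≈ 371463 mm ≈ 371 m.

371 m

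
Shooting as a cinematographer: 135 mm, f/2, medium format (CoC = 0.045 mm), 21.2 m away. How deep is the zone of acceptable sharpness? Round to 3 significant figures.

Hyperfocal distance H = f²/(N·c) + f = 135²/(2 × 0.045) + 135 = 18225/0.09 + 135 ≈ 202635.0 mm ≈ 202.6 m.
Near limit Dn = s·(H − f)/(H + s − 2f) = 21200 × (202635.0 − 135) / (202635.0 + 21200 − 2 × 135) = 21200 × 202500.0 / 223565.0 ≈ 19202.5 mm.
Far limit Df = s·(H − f)/(H − s) = 21200 × (202635.0 − 135) / (202635.0 − 21200) = 21200 × 202500.0 / 181435.0 ≈ 23661.4 mm.
Depth of field = Df − Dn = 23661.4 − 19202.5 ≈ 4458.9 mm ≈ 4.46 m.

4.46 m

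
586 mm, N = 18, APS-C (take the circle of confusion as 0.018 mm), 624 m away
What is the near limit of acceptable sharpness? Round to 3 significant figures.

Hyperfocal distance H = f²/(N·c) + f = 586²/(18 × 0.018) + 586 = 343396/0.324 + 586 ≈ 1060450.2 mm ≈ 1060 m.
Near limit Dn = s·(H − f)/(H + s − 2f) = 624000 × (1060450.2 − 586) / (1060450.2 + 624000 − 2 × 586) = 624000 × 1059864.2 / 1683278.2 ≈ 392897 mm ≈ 393 m.

393 m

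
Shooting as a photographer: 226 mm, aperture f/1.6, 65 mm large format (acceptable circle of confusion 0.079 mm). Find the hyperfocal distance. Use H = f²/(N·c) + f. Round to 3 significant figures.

404 m

Hyperfocal distance H = f²/(N·c) + f = 226²/(1.6 × 0.079) + 226 = 51076/0.1264 + 226 ≈ 404308.3 mm ≈ 404 m.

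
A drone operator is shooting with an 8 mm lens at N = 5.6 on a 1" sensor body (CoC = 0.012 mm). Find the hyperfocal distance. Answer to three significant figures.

0.960 m

Hyperfocal distance H = f²/(N·c) + f = 8²/(5.6 × 0.012) + 8 = 64/0.0672 + 8 ≈ 960.4 mm ≈ 0.960 m.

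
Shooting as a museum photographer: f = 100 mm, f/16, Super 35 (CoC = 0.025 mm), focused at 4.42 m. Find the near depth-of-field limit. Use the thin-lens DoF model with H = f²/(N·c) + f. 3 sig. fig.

Hyperfocal distance H = f²/(N·c) + f = 100²/(16 × 0.025) + 100 = 10000/0.4 + 100 ≈ 25100.0 mm ≈ 25.10 m.
Near limit Dn = s·(H − f)/(H + s − 2f) = 4420 × (25100.0 − 100) / (25100.0 + 4420 − 2 × 100) = 4420 × 25000.0 / 29320.0 ≈ 3768.8 mm ≈ 3.77 m.

3.77 m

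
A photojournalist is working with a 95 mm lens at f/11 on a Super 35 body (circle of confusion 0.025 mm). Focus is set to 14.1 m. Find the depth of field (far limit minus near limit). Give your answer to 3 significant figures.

14.7 m

Hyperfocal distance H = f²/(N·c) + f = 95²/(11 × 0.025) + 95 = 9025/0.275 + 95 ≈ 32913.2 mm ≈ 32.91 m.
Near limit Dn = s·(H − f)/(H + s − 2f) = 14100 × (32913.2 − 95) / (32913.2 + 14100 − 2 × 95) = 14100 × 32818.2 / 46823.2 ≈ 9883 mm.
Far limit Df = s·(H − f)/(H − s) = 14100 × (32913.2 − 95) / (32913.2 − 14100) = 14100 × 32818.2 / 18813.2 ≈ 24596 mm.
Depth of field = Df − Dn = 24596 − 9883 ≈ 14713 mm ≈ 14.7 m.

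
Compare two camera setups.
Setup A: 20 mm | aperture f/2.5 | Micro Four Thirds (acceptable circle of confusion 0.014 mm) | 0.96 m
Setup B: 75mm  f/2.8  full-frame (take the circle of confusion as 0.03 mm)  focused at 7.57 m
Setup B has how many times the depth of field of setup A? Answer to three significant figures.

10.8

Setup A: H = 20²/(2.5×0.014) + 20 ≈ 11448.6 mm; DoF = Df − Dn = 1046.04 − 887.04 ≈ 159.00 mm.
Setup B: H = 75²/(2.8×0.03) + 75 ≈ 67039.3 mm; DoF = Df − Dn = 8524.1 − 6808.0 ≈ 1716.1 mm.
Ratio = 1716.1 / 159.00 ≈ 10.8.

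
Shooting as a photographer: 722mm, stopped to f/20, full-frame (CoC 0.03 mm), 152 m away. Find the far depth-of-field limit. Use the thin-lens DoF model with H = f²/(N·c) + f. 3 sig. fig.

Hyperfocal distance H = f²/(N·c) + f = 722²/(20 × 0.03) + 722 = 521284/0.6 + 722 ≈ 869528.7 mm ≈ 869.5 m.
Far limit Df = s·(H − f)/(H − s) = 152000 × (869528.7 − 722) / (869528.7 − 152000) = 152000 × 868806.7 / 717528.7 ≈ 184046 mm ≈ 184 m.

184 m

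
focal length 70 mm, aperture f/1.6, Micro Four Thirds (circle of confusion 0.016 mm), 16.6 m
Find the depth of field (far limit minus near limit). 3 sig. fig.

Hyperfocal distance H = f²/(N·c) + f = 70²/(1.6 × 0.016) + 70 = 4900/0.0256 + 70 ≈ 191476.2 mm ≈ 191.5 m.
Near limit Dn = s·(H − f)/(H + s − 2f) = 16600 × (191476.2 − 70) / (191476.2 + 16600 − 2 × 70) = 16600 × 191406.2 / 207936.2 ≈ 15280.4 mm.
Far limit Df = s·(H − f)/(H − s) = 16600 × (191476.2 − 70) / (191476.2 − 16600) = 16600 × 191406.2 / 174876.2 ≈ 18169.1 mm.
Depth of field = Df − Dn = 18169.1 − 15280.4 ≈ 2888.7 mm ≈ 2.89 m.

2.89 m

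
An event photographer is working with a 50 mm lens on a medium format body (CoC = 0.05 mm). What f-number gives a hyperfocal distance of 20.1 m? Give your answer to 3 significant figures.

Rearrange H = f²/(N·c) + f for N: N = f² / ((H − f)·c).
N = 50² / ((20100 − 50) × 0.05) = 2500 / 1002 ≈ 2.49.

f/2.49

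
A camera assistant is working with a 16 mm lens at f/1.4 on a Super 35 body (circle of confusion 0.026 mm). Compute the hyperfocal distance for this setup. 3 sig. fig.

Hyperfocal distance H = f²/(N·c) + f = 16²/(1.4 × 0.026) + 16 = 256/0.0364 + 16 ≈ 7049.0 mm ≈ 7.05 m.

7.05 m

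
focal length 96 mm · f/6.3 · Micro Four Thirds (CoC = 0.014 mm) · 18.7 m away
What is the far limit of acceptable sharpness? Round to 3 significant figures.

Hyperfocal distance H = f²/(N·c) + f = 96²/(6.3 × 0.014) + 96 = 9216/0.0882 + 96 ≈ 104585.8 mm ≈ 104.6 m.
Far limit Df = s·(H − f)/(H − s) = 18700 × (104585.8 − 96) / (104585.8 − 18700) = 18700 × 104489.8 / 85885.8 ≈ 22751 mm ≈ 22.8 m.

22.8 m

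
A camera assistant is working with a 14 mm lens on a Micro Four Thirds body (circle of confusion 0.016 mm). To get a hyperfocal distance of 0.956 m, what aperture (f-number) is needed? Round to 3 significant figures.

f/13

Rearrange H = f²/(N·c) + f for N: N = f² / ((H − f)·c).
N = 14² / ((956 − 14) × 0.016) = 196 / 15.07 ≈ 13.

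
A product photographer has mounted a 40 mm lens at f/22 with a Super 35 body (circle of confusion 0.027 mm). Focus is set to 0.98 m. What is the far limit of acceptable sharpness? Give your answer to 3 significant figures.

Hyperfocal distance H = f²/(N·c) + f = 40²/(22 × 0.027) + 40 = 1600/0.594 + 40 ≈ 2733.6 mm ≈ 2.734 m.
Far limit Df = s·(H − f)/(H − s) = 980 × (2733.6 − 40) / (2733.6 − 980) = 980 × 2693.6 / 1753.6 ≈ 1505.3 mm ≈ 1.51 m.

1.51 m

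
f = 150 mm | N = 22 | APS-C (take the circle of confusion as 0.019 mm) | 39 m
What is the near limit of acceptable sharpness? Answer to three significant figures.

22.7 m

Hyperfocal distance H = f²/(N·c) + f = 150²/(22 × 0.019) + 150 = 22500/0.418 + 150 ≈ 53977.8 mm ≈ 53.98 m.
Near limit Dn = s·(H − f)/(H + s − 2f) = 39000 × (53977.8 − 150) / (53977.8 + 39000 − 2 × 150) = 39000 × 53827.8 / 92677.8 ≈ 22651 mm ≈ 22.7 m.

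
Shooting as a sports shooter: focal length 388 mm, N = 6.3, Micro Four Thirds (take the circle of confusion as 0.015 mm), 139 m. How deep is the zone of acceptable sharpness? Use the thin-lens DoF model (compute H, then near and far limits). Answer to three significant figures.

24.4 m

Hyperfocal distance H = f²/(N·c) + f = 388²/(6.3 × 0.015) + 388 = 150544/0.0945 + 388 ≈ 1593446.2 mm ≈ 1593 m.
Near limit Dn = s·(H − f)/(H + s − 2f) = 139000 × (1593446.2 − 388) / (1593446.2 + 139000 − 2 × 388) = 139000 × 1593058.2 / 1731670.2 ≈ 127874 mm.
Far limit Df = s·(H − f)/(H − s) = 139000 × (1593446.2 − 388) / (1593446.2 − 139000) = 139000 × 1593058.2 / 1454446.2 ≈ 152247 mm.
Depth of field = Df − Dn = 152247 − 127874 ≈ 24373 mm ≈ 24.4 m.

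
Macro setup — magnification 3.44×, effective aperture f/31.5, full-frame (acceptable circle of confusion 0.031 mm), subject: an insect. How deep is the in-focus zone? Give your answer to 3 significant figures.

0.165 mm

At magnification m, DoF ≈ 2·N_eff·c/m² = 2 × 31.5 × 0.031 / 3.44² = 1.953 / 11.83 ≈ 0.165 mm.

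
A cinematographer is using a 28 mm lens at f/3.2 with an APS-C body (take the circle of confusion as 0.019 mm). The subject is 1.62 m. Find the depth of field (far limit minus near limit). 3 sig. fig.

Hyperfocal distance H = f²/(N·c) + f = 28²/(3.2 × 0.019) + 28 = 784/0.0608 + 28 ≈ 12922.7 mm ≈ 12.92 m.
Near limit Dn = s·(H − f)/(H + s − 2f) = 1620 × (12922.7 − 28) / (12922.7 + 1620 − 2 × 28) = 1620 × 12894.7 / 14486.7 ≈ 1441.97 mm.
Far limit Df = s·(H − f)/(H − s) = 1620 × (12922.7 − 28) / (12922.7 − 1620) = 1620 × 12894.7 / 11302.7 ≈ 1848.18 mm.
Depth of field = Df − Dn = 1848.18 − 1441.97 ≈ 406.21 mm.

406 mm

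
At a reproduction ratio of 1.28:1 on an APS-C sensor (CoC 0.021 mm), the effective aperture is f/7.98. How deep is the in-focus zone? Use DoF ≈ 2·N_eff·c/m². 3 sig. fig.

0.205 mm

At magnification m, DoF ≈ 2·N_eff·c/m² = 2 × 7.98 × 0.021 / 1.28² = 0.3352 / 1.638 ≈ 0.205 mm.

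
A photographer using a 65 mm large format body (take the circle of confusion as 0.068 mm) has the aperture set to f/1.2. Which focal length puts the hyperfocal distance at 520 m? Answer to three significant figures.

From H = f²/(N·c) + f, with f ≪ H: f ≈ √(H·N·c) = √(520000 × 1.2 × 0.068) = √42432 ≈ 206.0 mm.
The +f correction barely moves this — solving exactly, f² + N·c·f − N·c·H = 0 ⇒ f = (−N·c + √((N·c)² + 4·N·c·H))/2 = (−0.0816 + √169728)/2 ≈ 205.95 mm, so f ≈ 206 mm.

206 mm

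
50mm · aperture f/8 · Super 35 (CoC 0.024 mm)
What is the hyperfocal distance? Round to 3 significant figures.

13.1 m

Hyperfocal distance H = f²/(N·c) + f = 50²/(8 × 0.024) + 50 = 2500/0.192 + 50 ≈ 13070.8 mm ≈ 13.1 m.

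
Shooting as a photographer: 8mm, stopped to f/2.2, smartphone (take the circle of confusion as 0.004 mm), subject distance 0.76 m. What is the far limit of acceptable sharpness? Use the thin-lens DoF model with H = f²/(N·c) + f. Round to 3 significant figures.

0.848 m

Hyperfocal distance H = f²/(N·c) + f = 8²/(2.2 × 0.004) + 8 = 64/0.0088 + 8 ≈ 7280.7 mm ≈ 7.281 m.
Far limit Df = s·(H − f)/(H − s) = 760 × (7280.7 − 8) / (7280.7 − 760) = 760 × 7272.7 / 6520.7 ≈ 847.65 mm ≈ 0.848 m.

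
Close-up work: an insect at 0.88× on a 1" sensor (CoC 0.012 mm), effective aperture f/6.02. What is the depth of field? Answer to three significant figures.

At magnification m, DoF ≈ 2·N_eff·c/m² = 2 × 6.02 × 0.012 / 0.88² = 0.1445 / 0.7744 ≈ 0.187 mm.

0.187 mm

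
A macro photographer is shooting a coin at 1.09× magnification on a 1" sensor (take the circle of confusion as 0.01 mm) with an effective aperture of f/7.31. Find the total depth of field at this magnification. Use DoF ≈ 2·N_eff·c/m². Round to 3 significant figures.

At magnification m, DoF ≈ 2·N_eff·c/m² = 2 × 7.31 × 0.01 / 1.09² = 0.1462 / 1.188 ≈ 0.123 mm.

0.123 mm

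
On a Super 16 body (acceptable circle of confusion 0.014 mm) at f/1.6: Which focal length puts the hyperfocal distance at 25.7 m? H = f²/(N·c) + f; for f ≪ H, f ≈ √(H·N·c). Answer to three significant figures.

24.0 mm

From H = f²/(N·c) + f, with f ≪ H: f ≈ √(H·N·c) = √(25700 × 1.6 × 0.014) = √575.68 ≈ 23.99 mm.
The +f correction barely moves this — solving exactly, f² + N·c·f − N·c·H = 0 ⇒ f = (−N·c + √((N·c)² + 4·N·c·H))/2 = (−0.0224 + √2302.7)/2 ≈ 23.982 mm, so f ≈ 24.0 mm.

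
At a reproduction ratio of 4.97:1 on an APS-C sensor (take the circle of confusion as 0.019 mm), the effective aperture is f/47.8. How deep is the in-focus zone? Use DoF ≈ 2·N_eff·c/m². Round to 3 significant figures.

0.0735 mm

At magnification m, DoF ≈ 2·N_eff·c/m² = 2 × 47.8 × 0.019 / 4.97² = 1.816 / 24.7 ≈ 0.0735 mm.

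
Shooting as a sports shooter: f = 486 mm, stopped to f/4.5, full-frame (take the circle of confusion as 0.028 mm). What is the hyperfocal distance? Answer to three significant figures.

1880 m

Hyperfocal distance H = f²/(N·c) + f = 486²/(4.5 × 0.028) + 486 = 236196/0.126 + 486 ≈ 1875057.4 mm ≈ 1880 m.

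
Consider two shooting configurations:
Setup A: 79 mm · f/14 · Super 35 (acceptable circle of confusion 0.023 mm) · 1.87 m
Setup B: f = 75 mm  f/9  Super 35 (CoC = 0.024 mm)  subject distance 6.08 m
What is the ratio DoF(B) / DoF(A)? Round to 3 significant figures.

Setup A: H = 79²/(14×0.023) + 79 ≈ 19461.0 mm; DoF = Df − Dn = 2060.39 − 1711.82 ≈ 348.57 mm.
Setup B: H = 75²/(9×0.024) + 75 ≈ 26116.7 mm; DoF = Df − Dn = 7902.2 − 4940.7 ≈ 2961.5 mm.
Ratio = 2961.5 / 348.57 ≈ 8.50.

8.50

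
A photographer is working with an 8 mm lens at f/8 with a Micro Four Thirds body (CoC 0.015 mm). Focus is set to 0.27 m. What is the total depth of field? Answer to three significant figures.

350 mm

Hyperfocal distance H = f²/(N·c) + f = 8²/(8 × 0.015) + 8 = 64/0.12 + 8 ≈ 541.3 mm ≈ 0.541 m.
Near limit Dn = s·(H − f)/(H + s − 2f) = 270 × (541.3 − 8) / (541.3 + 270 − 2 × 8) = 270 × 533.3 / 795.3 ≈ 181.06 mm.
Far limit Df = s·(H − f)/(H − s) = 270 × (541.3 − 8) / (541.3 − 270) = 270 × 533.3 / 271.3 ≈ 530.71 mm.
Depth of field = Df − Dn = 530.71 − 181.06 ≈ 349.65 mm.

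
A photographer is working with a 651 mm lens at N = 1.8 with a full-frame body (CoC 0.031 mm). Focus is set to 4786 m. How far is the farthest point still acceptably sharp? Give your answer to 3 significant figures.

Hyperfocal distance H = f²/(N·c) + f = 651²/(1.8 × 0.031) + 651 = 423801/0.0558 + 651 ≈ 7595651.0 mm ≈ 7596 m.
Far limit Df = s·(H − f)/(H − s) = 4786000 × (7595651.0 − 651) / (7595651.0 − 4786000) = 4786000 × 7595000.0 / 2809651.0 ≈ 12937432 mm ≈ 12900 m.

12900 m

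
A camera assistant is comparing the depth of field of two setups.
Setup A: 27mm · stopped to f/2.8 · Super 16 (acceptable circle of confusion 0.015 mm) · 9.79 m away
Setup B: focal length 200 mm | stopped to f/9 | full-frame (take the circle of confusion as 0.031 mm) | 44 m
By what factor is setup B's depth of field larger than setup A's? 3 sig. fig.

Setup A: H = 27²/(2.8×0.015) + 27 ≈ 17384.1 mm; DoF = Df − Dn = 22376 − 6266 ≈ 16110 mm.
Setup B: H = 200²/(9×0.031) + 200 ≈ 143569.2 mm; DoF = Df − Dn = 63355 − 33703 ≈ 29652 mm.
Ratio = 29652 / 16110 ≈ 1.84.

1.84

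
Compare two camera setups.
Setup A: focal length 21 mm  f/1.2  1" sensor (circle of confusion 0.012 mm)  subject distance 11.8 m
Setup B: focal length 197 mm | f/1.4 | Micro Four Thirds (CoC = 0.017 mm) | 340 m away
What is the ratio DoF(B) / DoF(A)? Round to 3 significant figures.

13.9

Setup A: H = 21²/(1.2×0.012) + 21 ≈ 30646.0 mm; DoF = Df − Dn = 19175 − 8522 ≈ 10653 mm.
Setup B: H = 197²/(1.4×0.017) + 197 ≈ 1630827.3 mm; DoF = Df − Dn = 429503 − 281367 ≈ 148136 mm.
Ratio = 148136 / 10653 ≈ 13.9.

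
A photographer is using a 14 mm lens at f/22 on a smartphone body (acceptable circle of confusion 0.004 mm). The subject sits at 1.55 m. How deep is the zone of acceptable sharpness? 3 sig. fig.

Hyperfocal distance H = f²/(N·c) + f = 14²/(22 × 0.004) + 14 = 196/0.088 + 14 ≈ 2241.3 mm ≈ 2.241 m.
Near limit Dn = s·(H − f)/(H + s − 2f) = 1550 × (2241.3 − 14) / (2241.3 + 1550 − 2 × 14) = 1550 × 2227.3 / 3763.3 ≈ 917.4 mm.
Far limit Df = s·(H − f)/(H − s) = 1550 × (2241.3 − 14) / (2241.3 − 1550) = 1550 × 2227.3 / 691.3 ≈ 4994.1 mm.
Depth of field = Df − Dn = 4994.1 − 917.4 ≈ 4076.7 mm ≈ 4.08 m.

4.08 m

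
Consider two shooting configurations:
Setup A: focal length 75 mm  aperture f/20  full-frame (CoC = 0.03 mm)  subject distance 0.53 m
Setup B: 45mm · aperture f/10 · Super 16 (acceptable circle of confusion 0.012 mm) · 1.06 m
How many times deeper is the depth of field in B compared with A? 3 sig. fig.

2.48

Setup A: H = 75²/(20×0.03) + 75 ≈ 9450.0 mm; DoF = Df − Dn = 557.035 − 505.468 ≈ 51.567 mm.
Setup B: H = 45²/(10×0.012) + 45 ≈ 16920.0 mm; DoF = Df − Dn = 1127.84 − 999.86 ≈ 127.98 mm.
Ratio = 127.98 / 51.567 ≈ 2.48.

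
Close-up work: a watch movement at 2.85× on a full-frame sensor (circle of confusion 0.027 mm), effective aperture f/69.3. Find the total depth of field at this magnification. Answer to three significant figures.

0.461 mm

At magnification m, DoF ≈ 2·N_eff·c/m² = 2 × 69.3 × 0.027 / 2.85² = 3.742 / 8.123 ≈ 0.461 mm.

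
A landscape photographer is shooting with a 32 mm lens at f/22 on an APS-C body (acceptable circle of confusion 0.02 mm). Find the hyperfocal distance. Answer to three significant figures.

2.36 m

Hyperfocal distance H = f²/(N·c) + f = 32²/(22 × 0.02) + 32 = 1024/0.44 + 32 ≈ 2359.3 mm ≈ 2.36 m.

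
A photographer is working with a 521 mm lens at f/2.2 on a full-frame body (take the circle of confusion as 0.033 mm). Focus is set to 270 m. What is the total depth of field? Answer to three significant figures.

Hyperfocal distance H = f²/(N·c) + f = 521²/(2.2 × 0.033) + 521 = 271441/0.0726 + 521 ≈ 3739377.7 mm ≈ 3739 m.
Near limit Dn = s·(H − f)/(H + s − 2f) = 270000 × (3739377.7 − 521) / (3739377.7 + 270000 − 2 × 521) = 270000 × 3738856.7 / 4008335.7 ≈ 251848 mm.
Far limit Df = s·(H − f)/(H − s) = 270000 × (3739377.7 − 521) / (3739377.7 − 270000) = 270000 × 3738856.7 / 3469377.7 ≈ 290972 mm.
Depth of field = Df − Dn = 290972 − 251848 ≈ 39124 mm ≈ 39.1 m.

39.1 m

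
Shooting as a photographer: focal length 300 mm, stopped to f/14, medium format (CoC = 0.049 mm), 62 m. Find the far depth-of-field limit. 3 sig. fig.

Hyperfocal distance H = f²/(N·c) + f = 300²/(14 × 0.049) + 300 = 90000/0.686 + 300 ≈ 131495.3 mm ≈ 131.5 m.
Far limit Df = s·(H − f)/(H − s) = 62000 × (131495.3 − 300) / (131495.3 − 62000) = 62000 × 131195.3 / 69495.3 ≈ 117045 mm ≈ 117 m.

117 m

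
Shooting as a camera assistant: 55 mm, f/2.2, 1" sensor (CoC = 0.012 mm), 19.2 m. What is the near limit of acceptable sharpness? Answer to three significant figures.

16.5 m

Hyperfocal distance H = f²/(N·c) + f = 55²/(2.2 × 0.012) + 55 = 3025/0.0264 + 55 ≈ 114638.3 mm ≈ 114.6 m.
Near limit Dn = s·(H − f)/(H + s − 2f) = 19200 × (114638.3 − 55) / (114638.3 + 19200 − 2 × 55) = 19200 × 114583.3 / 133728.3 ≈ 16451 mm ≈ 16.5 m.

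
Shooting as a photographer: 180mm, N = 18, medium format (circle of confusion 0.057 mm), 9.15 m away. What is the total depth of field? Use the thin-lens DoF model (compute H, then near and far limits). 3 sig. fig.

5.65 m

Hyperfocal distance H = f²/(N·c) + f = 180²/(18 × 0.057) + 180 = 32400/1.026 + 180 ≈ 31758.9 mm ≈ 31.76 m.
Near limit Dn = s·(H − f)/(H + s − 2f) = 9150 × (31758.9 − 180) / (31758.9 + 9150 − 2 × 180) = 9150 × 31578.9 / 40548.9 ≈ 7125.9 mm.
Far limit Df = s·(H − f)/(H − s) = 9150 × (31758.9 − 180) / (31758.9 − 9150) = 9150 × 31578.9 / 22608.9 ≈ 12780.2 mm.
Depth of field = Df − Dn = 12780.2 − 7125.9 ≈ 5654.3 mm ≈ 5.65 m.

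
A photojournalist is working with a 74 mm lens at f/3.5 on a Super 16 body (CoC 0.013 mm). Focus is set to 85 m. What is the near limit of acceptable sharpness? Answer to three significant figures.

49.8 m

Hyperfocal distance H = f²/(N·c) + f = 74²/(3.5 × 0.013) + 74 = 5476/0.0455 + 74 ≈ 120425.6 mm ≈ 120.4 m.
Near limit Dn = s·(H − f)/(H + s − 2f) = 85000 × (120425.6 − 74) / (120425.6 + 85000 − 2 × 74) = 85000 × 120351.6 / 205277.6 ≈ 49834 mm ≈ 49.8 m.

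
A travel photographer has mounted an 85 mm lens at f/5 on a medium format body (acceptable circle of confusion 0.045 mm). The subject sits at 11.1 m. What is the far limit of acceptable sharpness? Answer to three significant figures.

Hyperfocal distance H = f²/(N·c) + f = 85²/(5 × 0.045) + 85 = 7225/0.225 + 85 ≈ 32196.1 mm ≈ 32.20 m.
Far limit Df = s·(H − f)/(H − s) = 11100 × (32196.1 − 85) / (32196.1 − 11100) = 11100 × 32111.1 / 21096.1 ≈ 16896 mm ≈ 16.9 m.

16.9 m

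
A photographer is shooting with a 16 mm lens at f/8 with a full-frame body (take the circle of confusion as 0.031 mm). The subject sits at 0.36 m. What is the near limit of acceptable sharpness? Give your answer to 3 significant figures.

Hyperfocal distance H = f²/(N·c) + f = 16²/(8 × 0.031) + 16 = 256/0.248 + 16 ≈ 1048.3 mm ≈ 1.048 m.
Near limit Dn = s·(H − f)/(H + s − 2f) = 360 × (1048.3 − 16) / (1048.3 + 360 − 2 × 16) = 360 × 1032.3 / 1376.3 ≈ 270.02 mm.

270 mm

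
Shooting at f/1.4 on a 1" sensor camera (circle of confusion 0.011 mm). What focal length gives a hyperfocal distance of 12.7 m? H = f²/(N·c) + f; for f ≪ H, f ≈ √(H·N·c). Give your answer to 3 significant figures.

14.0 mm

From H = f²/(N·c) + f, with f ≪ H: f ≈ √(H·N·c) = √(12700 × 1.4 × 0.011) = √195.58 ≈ 13.98 mm.
The +f correction barely moves this — solving exactly, f² + N·c·f − N·c·H = 0 ⇒ f = (−N·c + √((N·c)² + 4·N·c·H))/2 = (−0.0154 + √782.32)/2 ≈ 13.977 mm, so f ≈ 14.0 mm.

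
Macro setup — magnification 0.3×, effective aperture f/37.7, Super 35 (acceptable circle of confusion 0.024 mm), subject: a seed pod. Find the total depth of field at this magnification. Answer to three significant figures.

At magnification m, DoF ≈ 2·N_eff·c/m² = 2 × 37.7 × 0.024 / 0.3² = 1.81 / 0.09 ≈ 20.1 mm.

20.1 mm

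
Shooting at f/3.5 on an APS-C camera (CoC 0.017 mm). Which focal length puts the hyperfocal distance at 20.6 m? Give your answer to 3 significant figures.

From H = f²/(N·c) + f, with f ≪ H: f ≈ √(H·N·c) = √(20600 × 3.5 × 0.017) = √1225.7 ≈ 35.01 mm.
The +f correction barely moves this — solving exactly, f² + N·c·f − N·c·H = 0 ⇒ f = (−N·c + √((N·c)² + 4·N·c·H))/2 = (−0.0595 + √4902.8)/2 ≈ 34.980 mm, so f ≈ 35.0 mm.

35.0 mm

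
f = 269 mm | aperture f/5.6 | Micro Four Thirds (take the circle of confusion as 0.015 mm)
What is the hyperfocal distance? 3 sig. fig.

Hyperfocal distance H = f²/(N·c) + f = 269²/(5.6 × 0.015) + 269 = 72361/0.084 + 269 ≈ 861709.5 mm ≈ 862 m.

862 m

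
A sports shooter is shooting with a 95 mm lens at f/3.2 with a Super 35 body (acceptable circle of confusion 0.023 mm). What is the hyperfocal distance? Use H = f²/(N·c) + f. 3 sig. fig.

123 m

Hyperfocal distance H = f²/(N·c) + f = 95²/(3.2 × 0.023) + 95 = 9025/0.0736 + 95 ≈ 122717.3 mm ≈ 123 m.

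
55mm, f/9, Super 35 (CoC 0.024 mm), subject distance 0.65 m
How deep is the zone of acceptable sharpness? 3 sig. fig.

55.3 mm

Hyperfocal distance H = f²/(N·c) + f = 55²/(9 × 0.024) + 55 = 3025/0.216 + 55 ≈ 14059.6 mm ≈ 14.06 m.
Near limit Dn = s·(H − f)/(H + s − 2f) = 650 × (14059.6 − 55) / (14059.6 + 650 − 2 × 55) = 650 × 14004.6 / 14599.6 ≈ 623.510 mm.
Far limit Df = s·(H − f)/(H − s) = 650 × (14059.6 − 55) / (14059.6 − 650) = 650 × 14004.6 / 13409.6 ≈ 678.841 mm.
Depth of field = Df − Dn = 678.841 − 623.510 ≈ 55.331 mm.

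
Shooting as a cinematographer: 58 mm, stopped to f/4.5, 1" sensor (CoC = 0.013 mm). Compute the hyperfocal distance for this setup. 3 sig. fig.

Hyperfocal distance H = f²/(N·c) + f = 58²/(4.5 × 0.013) + 58 = 3364/0.0585 + 58 ≈ 57562.3 mm ≈ 57.6 m.

57.6 m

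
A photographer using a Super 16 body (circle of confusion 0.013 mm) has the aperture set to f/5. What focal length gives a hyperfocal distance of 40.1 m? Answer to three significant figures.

51.0 mm

From H = f²/(N·c) + f, with f ≪ H: f ≈ √(H·N·c) = √(40100 × 5 × 0.013) = √2606.5 ≈ 51.05 mm.
Exact: f² + N·c·f − N·c·H = 0 ⇒ f = (−N·c + √((N·c)² + 4·N·c·H))/2 = (−0.065 + √10426)/2 ≈ 51.021 mm ≈ 51.0 mm.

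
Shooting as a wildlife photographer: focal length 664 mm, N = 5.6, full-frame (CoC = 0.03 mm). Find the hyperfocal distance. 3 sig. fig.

Hyperfocal distance H = f²/(N·c) + f = 664²/(5.6 × 0.03) + 664 = 440896/0.168 + 664 ≈ 2625045.0 mm ≈ 2630 m.

2630 m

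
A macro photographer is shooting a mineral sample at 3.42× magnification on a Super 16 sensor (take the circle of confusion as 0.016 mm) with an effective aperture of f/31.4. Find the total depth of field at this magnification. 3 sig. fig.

At magnification m, DoF ≈ 2·N_eff·c/m² = 2 × 31.4 × 0.016 / 3.42² = 1.005 / 11.7 ≈ 0.0859 mm.

0.0859 mm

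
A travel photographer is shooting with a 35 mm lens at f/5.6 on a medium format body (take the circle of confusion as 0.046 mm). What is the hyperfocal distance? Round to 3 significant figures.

Hyperfocal distance H = f²/(N·c) + f = 35²/(5.6 × 0.046) + 35 = 1225/0.2576 + 35 ≈ 4790.4 mm ≈ 4.79 m.

4.79 m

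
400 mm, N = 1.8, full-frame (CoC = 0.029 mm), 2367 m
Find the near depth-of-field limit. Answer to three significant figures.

Hyperfocal distance H = f²/(N·c) + f = 400²/(1.8 × 0.029) + 400 = 160000/0.0522 + 400 ≈ 3065534.1 mm ≈ 3066 m.
Near limit Dn = s·(H − f)/(H + s − 2f) = 2367000 × (3065534.1 − 400) / (3065534.1 + 2367000 − 2 × 400) = 2367000 × 3065134.1 / 5431734.1 ≈ 1335701 mm ≈ 1340 m.

1340 m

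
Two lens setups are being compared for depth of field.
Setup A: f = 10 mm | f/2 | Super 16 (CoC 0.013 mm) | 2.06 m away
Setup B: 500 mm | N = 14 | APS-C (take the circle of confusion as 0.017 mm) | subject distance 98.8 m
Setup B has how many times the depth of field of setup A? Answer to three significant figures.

6.08

Setup A: H = 10²/(2×0.013) + 10 ≈ 3856.2 mm; DoF = Df − Dn = 4411.1 − 1343.8 ≈ 3067.3 mm.
Setup B: H = 500²/(14×0.017) + 500 ≈ 1050920.2 mm; DoF = Df − Dn = 109000 − 90345 ≈ 18655 mm.
Ratio = 18655 / 3067.3 ≈ 6.08.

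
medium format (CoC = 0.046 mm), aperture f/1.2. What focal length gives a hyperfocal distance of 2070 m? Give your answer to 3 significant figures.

338 mm

From H = f²/(N·c) + f, with f ≪ H: f ≈ √(H·N·c) = √(2070000 × 1.2 × 0.046) = √114264 ≈ 338.0 mm.
The +f correction barely moves this — solving exactly, f² + N·c·f − N·c·H = 0 ⇒ f = (−N·c + √((N·c)² + 4·N·c·H))/2 = (−0.0552 + √457056)/2 ≈ 338.00 mm, so f ≈ 338 mm.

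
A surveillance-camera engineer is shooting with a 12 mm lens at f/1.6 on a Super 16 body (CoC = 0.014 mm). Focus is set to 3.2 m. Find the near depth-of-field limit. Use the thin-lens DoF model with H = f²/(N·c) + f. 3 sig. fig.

2.14 m

Hyperfocal distance H = f²/(N·c) + f = 12²/(1.6 × 0.014) + 12 = 144/0.0224 + 12 ≈ 6440.6 mm ≈ 6.441 m.
Near limit Dn = s·(H − f)/(H + s − 2f) = 3200 × (6440.6 − 12) / (6440.6 + 3200 − 2 × 12) = 3200 × 6428.6 / 9616.6 ≈ 2139.2 mm ≈ 2.14 m.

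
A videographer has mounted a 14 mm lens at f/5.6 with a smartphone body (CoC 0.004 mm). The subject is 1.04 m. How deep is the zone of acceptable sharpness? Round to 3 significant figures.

Hyperfocal distance H = f²/(N·c) + f = 14²/(5.6 × 0.004) + 14 = 196/0.0224 + 14 ≈ 8764.0 mm ≈ 8.764 m.
Near limit Dn = s·(H − f)/(H + s − 2f) = 1040 × (8764.0 − 14) / (8764.0 + 1040 − 2 × 14) = 1040 × 8750.0 / 9776.0 ≈ 930.85 mm.
Far limit Df = s·(H − f)/(H − s) = 1040 × (8764.0 − 14) / (8764.0 − 1040) = 1040 × 8750.0 / 7724.0 ≈ 1178.15 mm.
Depth of field = Df − Dn = 1178.15 − 930.85 ≈ 247.30 mm.

247 mm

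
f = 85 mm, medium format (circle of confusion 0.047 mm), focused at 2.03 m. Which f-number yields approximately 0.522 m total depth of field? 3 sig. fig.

Write h = H − f = f²/(N·c). The thin-lens limits are Dn = s·h/(h + (s−f)) and Df = s·h/(h − (s−f)), so DoF = Df − Dn = 2·s·(s−f)·h / (h² − (s−f)²).
That is a quadratic in h: DoF·h² − 2·s·(s−f)·h − DoF·(s−f)² = 0 ⇒ h = (s−f)·(s + √(s² + DoF²)) / DoF = 1945 × (2030 + √(2030² + 522²)) / 522 = 1945 × (2030 + 2096.04) / 522 ≈ 15374 mm.
Then N = f²/(c·h) = 85² / (0.047 × 15374) = 7225 / 722.57 ≈ 10.

f/10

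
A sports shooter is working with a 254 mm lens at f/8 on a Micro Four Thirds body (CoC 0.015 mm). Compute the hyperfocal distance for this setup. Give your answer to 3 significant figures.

538 m

Hyperfocal distance H = f²/(N·c) + f = 254²/(8 × 0.015) + 254 = 64516/0.12 + 254 ≈ 537887.3 mm ≈ 538 m.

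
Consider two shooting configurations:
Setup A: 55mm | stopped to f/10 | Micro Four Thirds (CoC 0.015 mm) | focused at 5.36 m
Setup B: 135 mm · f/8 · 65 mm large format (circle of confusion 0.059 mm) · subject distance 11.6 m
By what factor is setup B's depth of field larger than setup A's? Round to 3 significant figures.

2.49

Setup A: H = 55²/(10×0.015) + 55 ≈ 20221.7 mm; DoF = Df − Dn = 7273.3 − 4243.7 ≈ 3029.6 mm.
Setup B: H = 135²/(8×0.059) + 135 ≈ 38747.3 mm; DoF = Df − Dn = 16499.0 − 8944.2 ≈ 7554.8 mm.
Ratio = 7554.8 / 3029.6 ≈ 2.49.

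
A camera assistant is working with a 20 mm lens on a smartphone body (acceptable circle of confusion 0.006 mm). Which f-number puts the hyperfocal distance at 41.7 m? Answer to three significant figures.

f/1.60

Rearrange H = f²/(N·c) + f for N: N = f² / ((H − f)·c).
N = 20² / ((41700 − 20) × 0.006) = 400 / 250.1 ≈ 1.60.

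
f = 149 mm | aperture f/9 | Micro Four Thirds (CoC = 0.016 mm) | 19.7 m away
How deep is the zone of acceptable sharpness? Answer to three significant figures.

Hyperfocal distance H = f²/(N·c) + f = 149²/(9 × 0.016) + 149 = 22201/0.144 + 149 ≈ 154322.6 mm ≈ 154.3 m.
Near limit Dn = s·(H − f)/(H + s − 2f) = 19700 × (154322.6 − 149) / (154322.6 + 19700 − 2 × 149) = 19700 × 154173.6 / 173724.6 ≈ 17483.0 mm.
Far limit Df = s·(H − f)/(H − s) = 19700 × (154322.6 − 149) / (154322.6 − 19700) = 19700 × 154173.6 / 134622.6 ≈ 22561.0 mm.
Depth of field = Df − Dn = 22561.0 − 17483.0 ≈ 5078.0 mm ≈ 5.08 m.

5.08 m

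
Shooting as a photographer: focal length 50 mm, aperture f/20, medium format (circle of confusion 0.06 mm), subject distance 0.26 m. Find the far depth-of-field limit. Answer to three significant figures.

289 mm

Hyperfocal distance H = f²/(N·c) + f = 50²/(20 × 0.06) + 50 = 2500/1.2 + 50 ≈ 2133.3 mm ≈ 2.133 m.
Far limit Df = s·(H − f)/(H − s) = 260 × (2133.3 − 50) / (2133.3 − 260) = 260 × 2083.3 / 1873.3 ≈ 289.15 mm.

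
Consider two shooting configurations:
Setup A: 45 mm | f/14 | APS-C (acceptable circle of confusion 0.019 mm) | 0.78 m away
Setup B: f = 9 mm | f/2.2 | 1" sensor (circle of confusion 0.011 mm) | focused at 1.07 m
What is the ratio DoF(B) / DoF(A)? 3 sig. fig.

Setup A: H = 45²/(14×0.019) + 45 ≈ 7657.8 mm; DoF = Df − Dn = 863.36 − 711.32 ≈ 152.04 mm.
Setup B: H = 9²/(2.2×0.011) + 9 ≈ 3356.1 mm; DoF = Df − Dn = 1566.60 − 812.46 ≈ 754.14 mm.
Ratio = 754.14 / 152.04 ≈ 4.96.

4.96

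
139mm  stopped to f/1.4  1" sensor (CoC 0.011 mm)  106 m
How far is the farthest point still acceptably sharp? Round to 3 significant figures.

116 m

Hyperfocal distance H = f²/(N·c) + f = 139²/(1.4 × 0.011) + 139 = 19321/0.0154 + 139 ≈ 1254749.4 mm ≈ 1255 m.
Far limit Df = s·(H − f)/(H − s) = 106000 × (1254749.4 − 139) / (1254749.4 − 106000) = 106000 × 1254610.4 / 1148749.4 ≈ 115768 mm ≈ 116 m.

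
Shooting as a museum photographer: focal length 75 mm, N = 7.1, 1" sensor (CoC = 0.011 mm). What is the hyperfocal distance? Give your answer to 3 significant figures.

Hyperfocal distance H = f²/(N·c) + f = 75²/(7.1 × 0.011) + 75 = 5625/0.0781 + 75 ≈ 72098.0 mm ≈ 72.1 m.

72.1 m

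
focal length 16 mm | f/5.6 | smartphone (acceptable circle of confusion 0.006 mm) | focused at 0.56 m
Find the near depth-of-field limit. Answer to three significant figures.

0.523 m

Hyperfocal distance H = f²/(N·c) + f = 16²/(5.6 × 0.006) + 16 = 256/0.0336 + 16 ≈ 7635.0 mm ≈ 7.635 m.
Near limit Dn = s·(H − f)/(H + s − 2f) = 560 × (7635.0 − 16) / (7635.0 + 560 − 2 × 16) = 560 × 7619.0 / 8163.0 ≈ 522.68 mm ≈ 0.523 m.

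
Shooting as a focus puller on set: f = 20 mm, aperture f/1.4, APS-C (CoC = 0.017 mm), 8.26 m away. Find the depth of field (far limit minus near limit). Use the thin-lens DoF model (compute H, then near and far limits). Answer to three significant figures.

10.7 m

Hyperfocal distance H = f²/(N·c) + f = 20²/(1.4 × 0.017) + 20 = 400/0.0238 + 20 ≈ 16826.7 mm ≈ 16.83 m.
Near limit Dn = s·(H − f)/(H + s − 2f) = 8260 × (16826.7 − 20) / (16826.7 + 8260 − 2 × 20) = 8260 × 16806.7 / 25046.7 ≈ 5543 mm.
Far limit Df = s·(H − f)/(H − s) = 8260 × (16826.7 − 20) / (16826.7 − 8260) = 8260 × 16806.7 / 8566.7 ≈ 16205 mm.
Depth of field = Df − Dn = 16205 − 5543 ≈ 10662 mm ≈ 10.7 m.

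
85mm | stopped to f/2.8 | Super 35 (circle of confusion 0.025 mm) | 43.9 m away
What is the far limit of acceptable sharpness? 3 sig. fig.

Hyperfocal distance H = f²/(N·c) + f = 85²/(2.8 × 0.025) + 85 = 7225/0.07 + 85 ≈ 103299.3 mm ≈ 103.3 m.
Far limit Df = s·(H − f)/(H − s) = 43900 × (103299.3 − 85) / (103299.3 − 43900) = 43900 × 103214.3 / 59399.3 ≈ 76282 mm ≈ 76.3 m.

76.3 m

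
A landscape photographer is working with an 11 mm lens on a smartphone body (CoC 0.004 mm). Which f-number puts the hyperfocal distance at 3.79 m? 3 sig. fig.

f/8

Rearrange H = f²/(N·c) + f for N: N = f² / ((H − f)·c).
N = 11² / ((3790 − 11) × 0.004) = 121 / 15.12 ≈ 8.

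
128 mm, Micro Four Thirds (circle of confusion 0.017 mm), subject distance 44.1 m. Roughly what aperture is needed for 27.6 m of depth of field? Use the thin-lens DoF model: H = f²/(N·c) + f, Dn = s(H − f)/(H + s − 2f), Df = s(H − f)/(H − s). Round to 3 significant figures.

Write h = H − f = f²/(N·c). The thin-lens limits are Dn = s·h/(h + (s−f)) and Df = s·h/(h − (s−f)), so DoF = Df − Dn = 2·s·(s−f)·h / (h² − (s−f)²).
That is a quadratic in h: DoF·h² − 2·s·(s−f)·h − DoF·(s−f)² = 0 ⇒ h = (s−f)·(s + √(s² + DoF²)) / DoF = 43972 × (44100 + √(44100² + 27600²)) / 27600 = 43972 × (44100 + 52024.7) / 27600 ≈ 153145 mm.
Then N = f²/(c·h) = 128² / (0.017 × 153145) = 16384 / 2603.5 ≈ 6.29.

f/6.29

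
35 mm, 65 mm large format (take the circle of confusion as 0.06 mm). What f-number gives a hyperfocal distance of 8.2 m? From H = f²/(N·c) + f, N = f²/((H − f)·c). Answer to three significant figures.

f/2.50

Rearrange H = f²/(N·c) + f for N: N = f² / ((H − f)·c).
N = 35² / ((8200 − 35) × 0.06) = 1225 / 489.9 ≈ 2.50.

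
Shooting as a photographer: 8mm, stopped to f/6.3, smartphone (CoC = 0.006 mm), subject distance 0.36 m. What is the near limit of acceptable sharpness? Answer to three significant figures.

298 mm

Hyperfocal distance H = f²/(N·c) + f = 8²/(6.3 × 0.006) + 8 = 64/0.0378 + 8 ≈ 1701.1 mm ≈ 1.701 m.
Near limit Dn = s·(H − f)/(H + s − 2f) = 360 × (1701.1 − 8) / (1701.1 + 360 − 2 × 8) = 360 × 1693.1 / 2045.1 ≈ 298.04 mm.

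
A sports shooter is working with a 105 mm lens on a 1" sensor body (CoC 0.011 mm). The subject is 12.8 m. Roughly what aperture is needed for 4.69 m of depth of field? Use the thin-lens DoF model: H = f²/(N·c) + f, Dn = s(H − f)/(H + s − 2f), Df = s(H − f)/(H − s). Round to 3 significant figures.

f/14

Write h = H − f = f²/(N·c). The thin-lens limits are Dn = s·h/(h + (s−f)) and Df = s·h/(h − (s−f)), so DoF = Df − Dn = 2·s·(s−f)·h / (h² − (s−f)²).
That is a quadratic in h: DoF·h² − 2·s·(s−f)·h − DoF·(s−f)² = 0 ⇒ h = (s−f)·(s + √(s² + DoF²)) / DoF = 12695 × (12800 + √(12800² + 4690²)) / 4690 = 12695 × (12800 + 13632.2) / 4690 ≈ 71547 mm.
Then N = f²/(c·h) = 105² / (0.011 × 71547) = 11025 / 787.02 ≈ 14.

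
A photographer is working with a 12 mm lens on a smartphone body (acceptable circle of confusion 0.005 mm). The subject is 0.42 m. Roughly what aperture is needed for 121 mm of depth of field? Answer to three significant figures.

Write h = H − f = f²/(N·c). The thin-lens limits are Dn = s·h/(h + (s−f)) and Df = s·h/(h − (s−f)), so DoF = Df − Dn = 2·s·(s−f)·h / (h² − (s−f)²).
That is a quadratic in h: DoF·h² − 2·s·(s−f)·h − DoF·(s−f)² = 0 ⇒ h = (s−f)·(s + √(s² + DoF²)) / DoF = 408 × (420 + √(420² + 121²)) / 121 = 408 × (420 + 437.082) / 121 ≈ 2890.0 mm.
Then N = f²/(c·h) = 12² / (0.005 × 2890.0) = 144 / 14.450 ≈ 9.97.

f/9.97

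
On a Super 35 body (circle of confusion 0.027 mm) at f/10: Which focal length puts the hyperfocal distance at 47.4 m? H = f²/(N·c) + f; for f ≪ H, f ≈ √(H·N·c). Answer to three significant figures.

From H = f²/(N·c) + f, with f ≪ H: f ≈ √(H·N·c) = √(47400 × 10 × 0.027) = √12798 ≈ 113.1 mm.
The +f correction barely moves this — solving exactly, f² + N·c·f − N·c·H = 0 ⇒ f = (−N·c + √((N·c)² + 4·N·c·H))/2 = (−0.27 + √51192)/2 ≈ 112.99 mm, so f ≈ 113 mm.

113 mm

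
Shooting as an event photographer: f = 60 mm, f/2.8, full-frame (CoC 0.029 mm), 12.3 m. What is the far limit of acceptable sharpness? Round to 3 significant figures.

17.0 m

Hyperfocal distance H = f²/(N·c) + f = 60²/(2.8 × 0.029) + 60 = 3600/0.0812 + 60 ≈ 44395.0 mm ≈ 44.39 m.
Far limit Df = s·(H − f)/(H − s) = 12300 × (44395.0 − 60) / (44395.0 − 12300) = 12300 × 44335.0 / 32095.0 ≈ 16991 mm ≈ 17.0 m.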